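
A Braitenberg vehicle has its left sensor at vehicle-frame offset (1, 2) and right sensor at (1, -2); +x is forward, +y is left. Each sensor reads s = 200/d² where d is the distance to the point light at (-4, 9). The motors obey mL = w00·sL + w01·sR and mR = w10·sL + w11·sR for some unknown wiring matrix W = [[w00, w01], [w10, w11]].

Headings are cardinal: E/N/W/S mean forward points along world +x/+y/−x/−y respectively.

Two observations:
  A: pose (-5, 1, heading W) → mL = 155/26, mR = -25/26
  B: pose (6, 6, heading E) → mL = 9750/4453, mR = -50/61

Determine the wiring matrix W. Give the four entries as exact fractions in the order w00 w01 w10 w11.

obs A: pose=(-5,1,W) → sL=25/13, sR=5, mL=155/26, mR=-25/26
obs B: pose=(6,6,E) → sL=100/61, sR=100/73, mL=9750/4453, mR=-50/61
sensor matrix S = [[25/13, 5], [100/61, 100/73]]; det S = -322000/57889
solve [mL_A; mL_B] = S·[w00; w01] and [mR_A; mR_B] = S·[w10; w11]:
  w00 = 1/2, w01 = 1, w10 = -1/2, w11 = 0

1/2 1 -1/2 0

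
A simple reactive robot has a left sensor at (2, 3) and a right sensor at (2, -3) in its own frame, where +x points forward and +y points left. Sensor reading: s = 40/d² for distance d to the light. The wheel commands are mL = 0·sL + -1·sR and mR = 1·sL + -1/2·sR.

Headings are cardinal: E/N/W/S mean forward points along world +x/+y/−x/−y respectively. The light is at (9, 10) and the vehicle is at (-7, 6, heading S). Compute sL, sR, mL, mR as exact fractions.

8/41 40/397 -40/397 2356/16277

left sensor world pos  = (-4, 4); dL² = 205
right sensor world pos = (-10, 4); dR² = 397
sL = 40/205 = 8/41
sR = 40/397 = 40/397
mL = 0·sL + -1·sR = -40/397
mR = 1·sL + -1/2·sR = 2356/16277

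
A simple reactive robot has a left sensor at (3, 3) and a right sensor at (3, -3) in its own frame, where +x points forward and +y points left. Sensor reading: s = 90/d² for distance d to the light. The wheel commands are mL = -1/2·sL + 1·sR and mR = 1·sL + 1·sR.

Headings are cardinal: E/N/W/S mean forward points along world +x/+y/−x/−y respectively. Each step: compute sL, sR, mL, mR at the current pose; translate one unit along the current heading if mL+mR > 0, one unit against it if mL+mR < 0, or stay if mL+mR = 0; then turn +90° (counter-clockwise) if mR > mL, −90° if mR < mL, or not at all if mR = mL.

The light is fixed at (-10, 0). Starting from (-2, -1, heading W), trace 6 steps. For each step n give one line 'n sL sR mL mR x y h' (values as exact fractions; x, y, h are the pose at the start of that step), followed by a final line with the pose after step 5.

0 90/41 90/29 2385/1189 6300/1189 -2 -1 W
1 45/58 45/16 1125/464 1665/464 -3 -1 S
2 90/101 18/25 693/2525 4068/2525 -3 -2 E
3 45/13 45/61 -1575/1586 3330/793 -2 -2 N
4 90/41 90/29 2385/1189 6300/1189 -2 -1 W
5 45/58 45/16 1125/464 1665/464 -3 -1 S
final -3 -2 E

n=0: pose=(-2,-1,W); sL=90/41, sR=90/29; mL=2385/1189, mR=6300/1189; mL+mR=8685/1189 → advance +1; mR−mL=135/41 → turn +1·90°
n=1: pose=(-3,-1,S); sL=45/58, sR=45/16; mL=1125/464, mR=1665/464; mL+mR=1395/232 → advance +1; mR−mL=135/116 → turn +1·90°
n=2: pose=(-3,-2,E); sL=90/101, sR=18/25; mL=693/2525, mR=4068/2525; mL+mR=4761/2525 → advance +1; mR−mL=135/101 → turn +1·90°
n=3: pose=(-2,-2,N); sL=45/13, sR=45/61; mL=-1575/1586, mR=3330/793; mL+mR=5085/1586 → advance +1; mR−mL=135/26 → turn +1·90°
n=4: pose=(-2,-1,W); sL=90/41, sR=90/29; mL=2385/1189, mR=6300/1189; mL+mR=8685/1189 → advance +1; mR−mL=135/41 → turn +1·90°
n=5: pose=(-3,-1,S); sL=45/58, sR=45/16; mL=1125/464, mR=1665/464; mL+mR=1395/232 → advance +1; mR−mL=135/116 → turn +1·90°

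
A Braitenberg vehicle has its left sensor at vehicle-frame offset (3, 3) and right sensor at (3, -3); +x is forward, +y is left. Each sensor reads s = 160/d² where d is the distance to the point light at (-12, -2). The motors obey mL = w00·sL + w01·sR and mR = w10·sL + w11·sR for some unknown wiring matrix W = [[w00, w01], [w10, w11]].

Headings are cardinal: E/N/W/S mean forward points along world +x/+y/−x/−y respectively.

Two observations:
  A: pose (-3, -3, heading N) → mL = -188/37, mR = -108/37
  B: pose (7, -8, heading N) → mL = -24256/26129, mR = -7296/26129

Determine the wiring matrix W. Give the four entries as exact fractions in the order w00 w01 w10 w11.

-1 -1 -1 1

obs A: pose=(-3,-3,N) → sL=4, sR=40/37, mL=-188/37, mR=-108/37
obs B: pose=(7,-8,N) → sL=32/53, sR=160/493, mL=-24256/26129, mR=-7296/26129
sensor matrix S = [[4, 40/37], [32/53, 160/493]]; det S = 624000/966773
solve [mL_A; mL_B] = S·[w00; w01] and [mR_A; mR_B] = S·[w10; w11]:
  w00 = -1, w01 = -1, w10 = -1, w11 = 1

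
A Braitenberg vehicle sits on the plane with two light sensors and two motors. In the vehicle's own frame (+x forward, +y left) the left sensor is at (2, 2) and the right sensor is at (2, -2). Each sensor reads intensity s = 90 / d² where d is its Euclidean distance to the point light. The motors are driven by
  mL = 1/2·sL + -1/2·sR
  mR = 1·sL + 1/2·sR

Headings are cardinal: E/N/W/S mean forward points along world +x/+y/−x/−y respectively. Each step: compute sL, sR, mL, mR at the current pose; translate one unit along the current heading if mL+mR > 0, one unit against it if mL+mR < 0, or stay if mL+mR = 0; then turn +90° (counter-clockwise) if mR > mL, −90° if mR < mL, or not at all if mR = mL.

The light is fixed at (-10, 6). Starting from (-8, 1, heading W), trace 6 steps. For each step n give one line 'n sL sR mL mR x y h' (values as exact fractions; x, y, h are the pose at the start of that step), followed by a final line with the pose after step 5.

0 90/49 10 -200/49 335/49 -8 1 W
1 45/29 9/5 -18/145 711/290 -9 1 S
2 18/5 90/73 432/365 1539/365 -9 0 E
3 45/8 45/16 45/32 225/32 -8 0 N
4 90/49 10 -200/49 335/49 -8 1 W
5 45/29 9/5 -18/145 711/290 -9 1 S
final -9 0 E

n=0: pose=(-8,1,W); sL=90/49, sR=10; mL=-200/49, mR=335/49; mL+mR=135/49 → advance +1; mR−mL=535/49 → turn +1·90°
n=1: pose=(-9,1,S); sL=45/29, sR=9/5; mL=-18/145, mR=711/290; mL+mR=135/58 → advance +1; mR−mL=747/290 → turn +1·90°
n=2: pose=(-9,0,E); sL=18/5, sR=90/73; mL=432/365, mR=1539/365; mL+mR=27/5 → advance +1; mR−mL=1107/365 → turn +1·90°
n=3: pose=(-8,0,N); sL=45/8, sR=45/16; mL=45/32, mR=225/32; mL+mR=135/16 → advance +1; mR−mL=45/8 → turn +1·90°
n=4: pose=(-8,1,W); sL=90/49, sR=10; mL=-200/49, mR=335/49; mL+mR=135/49 → advance +1; mR−mL=535/49 → turn +1·90°
n=5: pose=(-9,1,S); sL=45/29, sR=9/5; mL=-18/145, mR=711/290; mL+mR=135/58 → advance +1; mR−mL=747/290 → turn +1·90°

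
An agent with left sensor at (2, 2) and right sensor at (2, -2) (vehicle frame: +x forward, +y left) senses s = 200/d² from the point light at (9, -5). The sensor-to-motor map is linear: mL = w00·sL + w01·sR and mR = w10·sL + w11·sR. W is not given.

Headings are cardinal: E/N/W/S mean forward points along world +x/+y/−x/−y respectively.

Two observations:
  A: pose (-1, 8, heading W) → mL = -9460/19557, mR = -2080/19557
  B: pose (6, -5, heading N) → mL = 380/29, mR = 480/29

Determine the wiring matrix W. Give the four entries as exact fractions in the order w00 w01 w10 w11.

-1 1/2 -1/2 1/2

obs A: pose=(-1,8,W) → sL=40/53, sR=200/369, mL=-9460/19557, mR=-2080/19557
obs B: pose=(6,-5,N) → sL=200/29, sR=40, mL=380/29, mR=480/29
sensor matrix S = [[40/53, 200/369], [200/29, 40]]; det S = 15001600/567153
solve [mL_A; mL_B] = S·[w00; w01] and [mR_A; mR_B] = S·[w10; w11]:
  w00 = -1, w01 = 1/2, w10 = -1/2, w11 = 1/2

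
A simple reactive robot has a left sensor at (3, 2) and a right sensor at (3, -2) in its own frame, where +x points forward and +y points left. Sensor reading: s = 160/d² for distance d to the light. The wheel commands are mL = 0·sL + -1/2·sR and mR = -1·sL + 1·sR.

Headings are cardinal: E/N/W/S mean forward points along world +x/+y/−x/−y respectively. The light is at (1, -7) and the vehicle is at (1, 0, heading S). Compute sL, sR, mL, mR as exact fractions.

8 8 -4 0

left sensor world pos  = (3, -3); dL² = 20
right sensor world pos = (-1, -3); dR² = 20
sL = 160/20 = 8
sR = 160/20 = 8
mL = 0·sL + -1/2·sR = -4
mR = -1·sL + 1·sR = 0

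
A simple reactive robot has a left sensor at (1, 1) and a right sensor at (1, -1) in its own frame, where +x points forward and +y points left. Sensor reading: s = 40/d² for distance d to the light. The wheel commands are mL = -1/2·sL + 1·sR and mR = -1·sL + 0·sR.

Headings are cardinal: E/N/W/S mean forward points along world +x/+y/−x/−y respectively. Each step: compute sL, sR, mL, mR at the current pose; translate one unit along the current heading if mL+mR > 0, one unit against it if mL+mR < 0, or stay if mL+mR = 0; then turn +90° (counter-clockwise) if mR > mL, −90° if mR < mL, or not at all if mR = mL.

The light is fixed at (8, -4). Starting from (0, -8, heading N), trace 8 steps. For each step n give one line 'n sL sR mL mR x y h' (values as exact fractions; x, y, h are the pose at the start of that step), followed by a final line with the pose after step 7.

n=0: pose=(0,-8,N); sL=4/9, sR=20/29; mL=122/261, mR=-4/9; mL+mR=2/87 → advance +1; mR−mL=-238/261 → turn -1·90°
n=1: pose=(0,-7,E); sL=40/53, sR=8/13; mL=164/689, mR=-40/53; mL+mR=-356/689 → advance -1; mR−mL=-684/689 → turn -1·90°
n=2: pose=(-1,-7,S); sL=1/2, sR=10/29; mL=11/116, mR=-1/2; mL+mR=-47/116 → advance -1; mR−mL=-69/116 → turn -1·90°
n=3: pose=(-1,-6,W); sL=40/109, sR=40/101; mL=2340/11009, mR=-40/109; mL+mR=-1700/11009 → advance -1; mR−mL=-6380/11009 → turn -1·90°
n=4: pose=(0,-6,N); sL=20/41, sR=4/5; mL=114/205, mR=-20/41; mL+mR=14/205 → advance +1; mR−mL=-214/205 → turn -1·90°
n=5: pose=(0,-5,E); sL=40/49, sR=40/53; mL=900/2597, mR=-40/49; mL+mR=-1220/2597 → advance -1; mR−mL=-3020/2597 → turn -1·90°
n=6: pose=(-1,-5,S); sL=10/17, sR=5/13; mL=20/221, mR=-10/17; mL+mR=-110/221 → advance -1; mR−mL=-150/221 → turn -1·90°
n=7: pose=(-1,-4,W); sL=40/101, sR=40/101; mL=20/101, mR=-40/101; mL+mR=-20/101 → advance -1; mR−mL=-60/101 → turn -1·90°

0 4/9 20/29 122/261 -4/9 0 -8 N
1 40/53 8/13 164/689 -40/53 0 -7 E
2 1/2 10/29 11/116 -1/2 -1 -7 S
3 40/109 40/101 2340/11009 -40/109 -1 -6 W
4 20/41 4/5 114/205 -20/41 0 -6 N
5 40/49 40/53 900/2597 -40/49 0 -5 E
6 10/17 5/13 20/221 -10/17 -1 -5 S
7 40/101 40/101 20/101 -40/101 -1 -4 W
final 0 -4 N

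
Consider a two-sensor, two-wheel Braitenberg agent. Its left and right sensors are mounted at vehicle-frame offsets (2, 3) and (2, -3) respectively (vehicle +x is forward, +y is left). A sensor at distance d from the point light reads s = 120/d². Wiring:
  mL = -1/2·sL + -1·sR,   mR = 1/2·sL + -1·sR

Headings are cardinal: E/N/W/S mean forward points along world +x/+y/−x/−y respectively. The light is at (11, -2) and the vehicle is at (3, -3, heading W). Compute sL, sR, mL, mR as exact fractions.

left sensor world pos  = (1, -6); dL² = 116
right sensor world pos = (1, 0); dR² = 104
sL = 120/116 = 30/29
sR = 120/104 = 15/13
mL = -1/2·sL + -1·sR = -630/377
mR = 1/2·sL + -1·sR = -240/377

30/29 15/13 -630/377 -240/377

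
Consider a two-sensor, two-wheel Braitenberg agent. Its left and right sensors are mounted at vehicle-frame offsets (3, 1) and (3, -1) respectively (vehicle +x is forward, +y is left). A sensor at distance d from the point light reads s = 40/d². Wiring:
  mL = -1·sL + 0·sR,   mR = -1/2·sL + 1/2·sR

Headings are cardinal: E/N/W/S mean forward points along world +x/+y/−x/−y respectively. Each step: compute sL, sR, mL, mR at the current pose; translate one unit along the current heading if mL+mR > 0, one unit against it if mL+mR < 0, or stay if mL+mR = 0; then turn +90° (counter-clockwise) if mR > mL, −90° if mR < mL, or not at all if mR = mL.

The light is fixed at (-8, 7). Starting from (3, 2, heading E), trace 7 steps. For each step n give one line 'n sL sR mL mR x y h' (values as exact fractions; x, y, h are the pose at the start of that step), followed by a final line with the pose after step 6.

n=0: pose=(3,2,E); sL=10/53, sR=5/29; mL=-10/53, mR=-25/3074; mL+mR=-605/3074 → advance -1; mR−mL=555/3074 → turn +1·90°
n=1: pose=(2,2,N); sL=8/17, sR=8/25; mL=-8/17, mR=-32/425; mL+mR=-232/425 → advance -1; mR−mL=168/425 → turn +1·90°
n=2: pose=(2,1,W); sL=20/49, sR=20/37; mL=-20/49, mR=120/1813; mL+mR=-620/1813 → advance -1; mR−mL=860/1813 → turn +1·90°
n=3: pose=(3,1,S); sL=8/45, sR=40/181; mL=-8/45, mR=176/8145; mL+mR=-424/2715 → advance -1; mR−mL=1624/8145 → turn +1·90°
n=4: pose=(3,2,E); sL=10/53, sR=5/29; mL=-10/53, mR=-25/3074; mL+mR=-605/3074 → advance -1; mR−mL=555/3074 → turn +1·90°
n=5: pose=(2,2,N); sL=8/17, sR=8/25; mL=-8/17, mR=-32/425; mL+mR=-232/425 → advance -1; mR−mL=168/425 → turn +1·90°
n=6: pose=(2,1,W); sL=20/49, sR=20/37; mL=-20/49, mR=120/1813; mL+mR=-620/1813 → advance -1; mR−mL=860/1813 → turn +1·90°

0 10/53 5/29 -10/53 -25/3074 3 2 E
1 8/17 8/25 -8/17 -32/425 2 2 N
2 20/49 20/37 -20/49 120/1813 2 1 W
3 8/45 40/181 -8/45 176/8145 3 1 S
4 10/53 5/29 -10/53 -25/3074 3 2 E
5 8/17 8/25 -8/17 -32/425 2 2 N
6 20/49 20/37 -20/49 120/1813 2 1 W
final 3 1 S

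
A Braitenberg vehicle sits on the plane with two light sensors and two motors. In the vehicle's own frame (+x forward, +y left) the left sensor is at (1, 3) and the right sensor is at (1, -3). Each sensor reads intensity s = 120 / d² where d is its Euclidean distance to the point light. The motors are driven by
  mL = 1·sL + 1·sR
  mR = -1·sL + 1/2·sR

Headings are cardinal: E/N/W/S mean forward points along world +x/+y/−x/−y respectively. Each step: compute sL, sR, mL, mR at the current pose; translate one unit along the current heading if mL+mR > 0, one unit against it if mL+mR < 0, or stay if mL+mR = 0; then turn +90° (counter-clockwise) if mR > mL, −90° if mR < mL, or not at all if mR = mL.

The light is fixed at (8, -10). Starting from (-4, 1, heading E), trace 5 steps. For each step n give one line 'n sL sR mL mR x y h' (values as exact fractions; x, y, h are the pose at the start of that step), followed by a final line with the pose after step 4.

n=0: pose=(-4,1,E); sL=120/317, sR=24/37; mL=12048/11729, mR=-636/11729; mL+mR=36/37 → advance +1; mR−mL=-12684/11729 → turn -1·90°
n=1: pose=(-3,1,S); sL=30/41, sR=15/37; mL=1725/1517, mR=-1605/3034; mL+mR=45/74 → advance +1; mR−mL=-5055/3034 → turn -1·90°
n=2: pose=(-3,0,W); sL=120/193, sR=120/313; mL=60720/60409, mR=-25980/60409; mL+mR=180/313 → advance +1; mR−mL=-86700/60409 → turn -1·90°
n=3: pose=(-4,0,N); sL=60/173, sR=60/101; mL=16440/17473, mR=-870/17473; mL+mR=90/101 → advance +1; mR−mL=-17310/17473 → turn -1·90°
n=4: pose=(-4,1,E); sL=120/317, sR=24/37; mL=12048/11729, mR=-636/11729; mL+mR=36/37 → advance +1; mR−mL=-12684/11729 → turn -1·90°

0 120/317 24/37 12048/11729 -636/11729 -4 1 E
1 30/41 15/37 1725/1517 -1605/3034 -3 1 S
2 120/193 120/313 60720/60409 -25980/60409 -3 0 W
3 60/173 60/101 16440/17473 -870/17473 -4 0 N
4 120/317 24/37 12048/11729 -636/11729 -4 1 E
final -3 1 S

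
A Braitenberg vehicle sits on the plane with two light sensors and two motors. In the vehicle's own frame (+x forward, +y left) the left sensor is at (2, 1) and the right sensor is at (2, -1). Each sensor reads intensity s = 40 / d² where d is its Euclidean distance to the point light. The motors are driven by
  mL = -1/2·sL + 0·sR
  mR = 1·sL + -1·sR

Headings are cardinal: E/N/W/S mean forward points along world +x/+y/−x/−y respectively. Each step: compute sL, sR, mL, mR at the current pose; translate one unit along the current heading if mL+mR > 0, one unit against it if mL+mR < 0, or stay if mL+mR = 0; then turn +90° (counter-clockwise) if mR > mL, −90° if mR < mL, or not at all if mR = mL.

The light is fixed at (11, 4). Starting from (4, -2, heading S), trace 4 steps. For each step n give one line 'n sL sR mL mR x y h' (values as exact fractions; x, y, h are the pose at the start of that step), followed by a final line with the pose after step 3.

n=0: pose=(4,-2,S); sL=2/5, sR=5/16; mL=-1/5, mR=7/80; mL+mR=-9/80 → advance -1; mR−mL=23/80 → turn +1·90°
n=1: pose=(4,-1,E); sL=40/41, sR=40/61; mL=-20/41, mR=800/2501; mL+mR=-420/2501 → advance -1; mR−mL=2020/2501 → turn +1·90°
n=2: pose=(3,-1,N); sL=4/9, sR=20/29; mL=-2/9, mR=-64/261; mL+mR=-122/261 → advance -1; mR−mL=-2/87 → turn -1·90°
n=3: pose=(3,-2,E); sL=40/61, sR=8/17; mL=-20/61, mR=192/1037; mL+mR=-148/1037 → advance -1; mR−mL=532/1037 → turn +1·90°

0 2/5 5/16 -1/5 7/80 4 -2 S
1 40/41 40/61 -20/41 800/2501 4 -1 E
2 4/9 20/29 -2/9 -64/261 3 -1 N
3 40/61 8/17 -20/61 192/1037 3 -2 E
final 2 -2 N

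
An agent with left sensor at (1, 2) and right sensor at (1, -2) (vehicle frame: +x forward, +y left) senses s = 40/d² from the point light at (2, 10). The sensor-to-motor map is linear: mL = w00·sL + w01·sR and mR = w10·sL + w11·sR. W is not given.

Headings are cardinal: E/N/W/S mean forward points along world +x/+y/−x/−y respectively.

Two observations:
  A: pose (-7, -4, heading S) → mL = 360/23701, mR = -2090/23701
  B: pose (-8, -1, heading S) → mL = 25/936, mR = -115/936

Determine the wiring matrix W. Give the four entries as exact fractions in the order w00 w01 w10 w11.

obs A: pose=(-7,-4,S) → sL=20/137, sR=20/173, mL=360/23701, mR=-2090/23701
obs B: pose=(-8,-1,S) → sL=5/26, sR=5/36, mL=25/936, mR=-115/936
sensor matrix S = [[20/137, 20/173], [5/26, 5/36]]; det S = -5425/2773017
solve [mL_A; mL_B] = S·[w00; w01] and [mR_A; mR_B] = S·[w10; w11]:
  w00 = 1/2, w01 = -1/2, w10 = -1, w11 = 1/2

1/2 -1/2 -1 1/2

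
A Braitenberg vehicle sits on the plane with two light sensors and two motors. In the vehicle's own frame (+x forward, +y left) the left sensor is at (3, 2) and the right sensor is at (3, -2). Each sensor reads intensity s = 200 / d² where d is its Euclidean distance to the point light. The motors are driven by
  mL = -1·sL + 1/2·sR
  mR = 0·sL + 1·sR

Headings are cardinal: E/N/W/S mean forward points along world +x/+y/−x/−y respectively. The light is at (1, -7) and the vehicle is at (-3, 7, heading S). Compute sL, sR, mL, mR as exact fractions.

left sensor world pos  = (-1, 4); dL² = 125
right sensor world pos = (-5, 4); dR² = 157
sL = 200/125 = 8/5
sR = 200/157 = 200/157
mL = -1·sL + 1/2·sR = -756/785
mR = 0·sL + 1·sR = 200/157

8/5 200/157 -756/785 200/157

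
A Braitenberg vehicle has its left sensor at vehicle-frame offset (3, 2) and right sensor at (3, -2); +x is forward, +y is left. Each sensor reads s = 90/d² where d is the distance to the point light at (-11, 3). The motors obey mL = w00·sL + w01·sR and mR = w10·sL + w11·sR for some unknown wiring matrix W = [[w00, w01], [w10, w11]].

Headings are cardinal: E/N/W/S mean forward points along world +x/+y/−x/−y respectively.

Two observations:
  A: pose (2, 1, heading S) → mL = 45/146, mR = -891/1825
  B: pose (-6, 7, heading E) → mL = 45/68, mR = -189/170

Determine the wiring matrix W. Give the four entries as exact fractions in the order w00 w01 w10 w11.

0 1/2 -1/2 -1/2

obs A: pose=(2,1,S) → sL=9/25, sR=45/73, mL=45/146, mR=-891/1825
obs B: pose=(-6,7,E) → sL=9/10, sR=45/34, mL=45/68, mR=-189/170
sensor matrix S = [[9/25, 45/73], [9/10, 45/34]]; det S = -486/6205
solve [mL_A; mL_B] = S·[w00; w01] and [mR_A; mR_B] = S·[w10; w11]:
  w00 = 0, w01 = 1/2, w10 = -1/2, w11 = -1/2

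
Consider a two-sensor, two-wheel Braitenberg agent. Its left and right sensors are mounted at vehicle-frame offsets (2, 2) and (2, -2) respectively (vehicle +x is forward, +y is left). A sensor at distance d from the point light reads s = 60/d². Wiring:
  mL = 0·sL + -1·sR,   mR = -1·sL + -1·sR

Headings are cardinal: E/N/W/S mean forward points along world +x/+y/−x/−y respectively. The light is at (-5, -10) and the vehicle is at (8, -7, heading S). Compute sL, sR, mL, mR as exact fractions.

30/113 30/61 -30/61 -5220/6893

left sensor world pos  = (10, -9); dL² = 226
right sensor world pos = (6, -9); dR² = 122
sL = 60/226 = 30/113
sR = 60/122 = 30/61
mL = 0·sL + -1·sR = -30/61
mR = -1·sL + -1·sR = -5220/6893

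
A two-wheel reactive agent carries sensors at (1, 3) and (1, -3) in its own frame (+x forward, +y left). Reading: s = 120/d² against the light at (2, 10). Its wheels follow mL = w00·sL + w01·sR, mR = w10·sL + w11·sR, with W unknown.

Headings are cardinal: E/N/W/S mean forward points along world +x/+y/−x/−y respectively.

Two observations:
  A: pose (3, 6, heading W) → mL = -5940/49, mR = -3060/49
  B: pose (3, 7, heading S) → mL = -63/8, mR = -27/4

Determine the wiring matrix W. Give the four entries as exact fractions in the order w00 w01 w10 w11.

-1/2 -1 -1 -1/2

obs A: pose=(3,6,W) → sL=120/49, sR=120, mL=-5940/49, mR=-3060/49
obs B: pose=(3,7,S) → sL=15/4, sR=6, mL=-63/8, mR=-27/4
sensor matrix S = [[120/49, 120], [15/4, 6]]; det S = -21330/49
solve [mL_A; mL_B] = S·[w00; w01] and [mR_A; mR_B] = S·[w10; w11]:
  w00 = -1/2, w01 = -1, w10 = -1, w11 = -1/2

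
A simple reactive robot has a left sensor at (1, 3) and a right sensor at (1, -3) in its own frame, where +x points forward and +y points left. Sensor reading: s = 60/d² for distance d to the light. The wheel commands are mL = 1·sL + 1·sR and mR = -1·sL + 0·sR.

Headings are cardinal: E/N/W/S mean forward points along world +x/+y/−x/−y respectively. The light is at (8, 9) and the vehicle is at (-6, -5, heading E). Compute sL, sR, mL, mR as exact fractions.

left sensor world pos  = (-5, -2); dL² = 290
right sensor world pos = (-5, -8); dR² = 458
sL = 60/290 = 6/29
sR = 60/458 = 30/229
mL = 1·sL + 1·sR = 2244/6641
mR = -1·sL + 0·sR = -6/29

6/29 30/229 2244/6641 -6/29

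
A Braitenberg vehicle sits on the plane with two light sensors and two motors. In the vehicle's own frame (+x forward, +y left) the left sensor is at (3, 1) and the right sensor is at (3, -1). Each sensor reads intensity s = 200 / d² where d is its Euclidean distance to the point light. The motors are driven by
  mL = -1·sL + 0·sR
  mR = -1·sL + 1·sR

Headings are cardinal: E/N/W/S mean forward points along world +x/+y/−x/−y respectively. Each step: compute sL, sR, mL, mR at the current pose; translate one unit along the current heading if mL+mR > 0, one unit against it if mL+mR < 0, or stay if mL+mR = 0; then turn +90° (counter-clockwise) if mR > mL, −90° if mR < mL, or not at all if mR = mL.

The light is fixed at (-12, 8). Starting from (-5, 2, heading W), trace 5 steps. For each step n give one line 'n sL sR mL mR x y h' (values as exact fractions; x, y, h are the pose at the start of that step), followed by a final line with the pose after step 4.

n=0: pose=(-5,2,W); sL=40/13, sR=200/41; mL=-40/13, mR=960/533; mL+mR=-680/533 → advance -1; mR−mL=200/41 → turn +1·90°
n=1: pose=(-4,2,S); sL=100/81, sR=20/13; mL=-100/81, mR=320/1053; mL+mR=-980/1053 → advance -1; mR−mL=20/13 → turn +1·90°
n=2: pose=(-4,3,E); sL=200/137, sR=200/157; mL=-200/137, mR=-4000/21509; mL+mR=-35400/21509 → advance -1; mR−mL=200/157 → turn +1·90°
n=3: pose=(-5,3,N); sL=5, sR=50/17; mL=-5, mR=-35/17; mL+mR=-120/17 → advance -1; mR−mL=50/17 → turn +1·90°
n=4: pose=(-5,2,W); sL=40/13, sR=200/41; mL=-40/13, mR=960/533; mL+mR=-680/533 → advance -1; mR−mL=200/41 → turn +1·90°

0 40/13 200/41 -40/13 960/533 -5 2 W
1 100/81 20/13 -100/81 320/1053 -4 2 S
2 200/137 200/157 -200/137 -4000/21509 -4 3 E
3 5 50/17 -5 -35/17 -5 3 N
4 40/13 200/41 -40/13 960/533 -5 2 W
final -4 2 S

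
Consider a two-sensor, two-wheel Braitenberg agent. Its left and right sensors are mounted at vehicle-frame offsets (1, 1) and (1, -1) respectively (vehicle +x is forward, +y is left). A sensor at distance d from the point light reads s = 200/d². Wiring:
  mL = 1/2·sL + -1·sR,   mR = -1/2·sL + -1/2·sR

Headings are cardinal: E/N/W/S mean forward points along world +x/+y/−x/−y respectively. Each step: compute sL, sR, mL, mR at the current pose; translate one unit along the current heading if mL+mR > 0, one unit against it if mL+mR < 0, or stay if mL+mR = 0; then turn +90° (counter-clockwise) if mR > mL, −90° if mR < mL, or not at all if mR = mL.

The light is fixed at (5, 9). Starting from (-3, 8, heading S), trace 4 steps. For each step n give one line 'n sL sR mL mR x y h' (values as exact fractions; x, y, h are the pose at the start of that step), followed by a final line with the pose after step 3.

n=0: pose=(-3,8,S); sL=200/53, sR=40/17; mL=-420/901, mR=-2760/901; mL+mR=-60/17 → advance -1; mR−mL=-2340/901 → turn -1·90°
n=1: pose=(-3,9,W); sL=100/41, sR=100/41; mL=-50/41, mR=-100/41; mL+mR=-150/41 → advance -1; mR−mL=-50/41 → turn -1·90°
n=2: pose=(-2,9,N); sL=40/13, sR=200/37; mL=-1860/481, mR=-2040/481; mL+mR=-300/37 → advance -1; mR−mL=-180/481 → turn -1·90°
n=3: pose=(-2,8,E); sL=50/9, sR=5; mL=-20/9, mR=-95/18; mL+mR=-15/2 → advance -1; mR−mL=-55/18 → turn -1·90°

0 200/53 40/17 -420/901 -2760/901 -3 8 S
1 100/41 100/41 -50/41 -100/41 -3 9 W
2 40/13 200/37 -1860/481 -2040/481 -2 9 N
3 50/9 5 -20/9 -95/18 -2 8 E
final -3 8 S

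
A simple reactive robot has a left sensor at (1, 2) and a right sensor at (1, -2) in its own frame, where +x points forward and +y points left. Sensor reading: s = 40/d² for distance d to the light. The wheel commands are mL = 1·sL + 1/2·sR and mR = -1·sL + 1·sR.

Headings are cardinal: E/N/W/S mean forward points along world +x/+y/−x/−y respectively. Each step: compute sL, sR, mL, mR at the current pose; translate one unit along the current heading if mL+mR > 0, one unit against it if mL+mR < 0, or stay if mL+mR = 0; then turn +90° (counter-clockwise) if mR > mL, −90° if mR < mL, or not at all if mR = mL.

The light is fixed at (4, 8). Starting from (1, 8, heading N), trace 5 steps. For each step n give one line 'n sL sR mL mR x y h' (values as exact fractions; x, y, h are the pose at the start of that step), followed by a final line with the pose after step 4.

n=0: pose=(1,8,N); sL=20/13, sR=20; mL=150/13, mR=240/13; mL+mR=30 → advance +1; mR−mL=90/13 → turn +1·90°
n=1: pose=(1,9,W); sL=40/17, sR=8/5; mL=268/85, mR=-64/85; mL+mR=12/5 → advance +1; mR−mL=-332/85 → turn -1·90°
n=2: pose=(0,9,N); sL=1, sR=5; mL=7/2, mR=4; mL+mR=15/2 → advance +1; mR−mL=1/2 → turn +1·90°
n=3: pose=(0,10,W); sL=8/5, sR=40/41; mL=428/205, mR=-128/205; mL+mR=60/41 → advance +1; mR−mL=-556/205 → turn -1·90°
n=4: pose=(-1,10,N); sL=20/29, sR=20/9; mL=470/261, mR=400/261; mL+mR=10/3 → advance +1; mR−mL=-70/261 → turn -1·90°

0 20/13 20 150/13 240/13 1 8 N
1 40/17 8/5 268/85 -64/85 1 9 W
2 1 5 7/2 4 0 9 N
3 8/5 40/41 428/205 -128/205 0 10 W
4 20/29 20/9 470/261 400/261 -1 10 N
final -1 11 E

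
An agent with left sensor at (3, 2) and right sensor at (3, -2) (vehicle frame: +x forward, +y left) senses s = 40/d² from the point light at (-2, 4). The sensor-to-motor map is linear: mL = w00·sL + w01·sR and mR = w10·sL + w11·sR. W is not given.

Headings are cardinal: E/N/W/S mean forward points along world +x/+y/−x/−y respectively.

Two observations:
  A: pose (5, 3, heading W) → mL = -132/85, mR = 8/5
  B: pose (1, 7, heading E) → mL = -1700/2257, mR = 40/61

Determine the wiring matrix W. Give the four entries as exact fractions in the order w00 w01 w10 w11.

obs A: pose=(5,3,W) → sL=8/5, sR=40/17, mL=-132/85, mR=8/5
obs B: pose=(1,7,E) → sL=40/61, sR=40/37, mL=-1700/2257, mR=40/61
sensor matrix S = [[8/5, 40/17], [40/61, 40/37]]; det S = 7168/38369
solve [mL_A; mL_B] = S·[w00; w01] and [mR_A; mR_B] = S·[w10; w11]:
  w00 = 1/2, w01 = -1, w10 = 1, w11 = 0

1/2 -1 1 0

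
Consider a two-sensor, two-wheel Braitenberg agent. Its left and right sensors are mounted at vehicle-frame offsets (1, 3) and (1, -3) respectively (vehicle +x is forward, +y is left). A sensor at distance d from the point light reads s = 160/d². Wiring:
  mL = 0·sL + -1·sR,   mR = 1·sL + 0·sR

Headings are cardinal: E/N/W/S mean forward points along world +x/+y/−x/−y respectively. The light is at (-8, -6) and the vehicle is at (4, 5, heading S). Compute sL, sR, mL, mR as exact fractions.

left sensor world pos  = (7, 4); dL² = 325
right sensor world pos = (1, 4); dR² = 181
sL = 160/325 = 32/65
sR = 160/181 = 160/181
mL = 0·sL + -1·sR = -160/181
mR = 1·sL + 0·sR = 32/65

32/65 160/181 -160/181 32/65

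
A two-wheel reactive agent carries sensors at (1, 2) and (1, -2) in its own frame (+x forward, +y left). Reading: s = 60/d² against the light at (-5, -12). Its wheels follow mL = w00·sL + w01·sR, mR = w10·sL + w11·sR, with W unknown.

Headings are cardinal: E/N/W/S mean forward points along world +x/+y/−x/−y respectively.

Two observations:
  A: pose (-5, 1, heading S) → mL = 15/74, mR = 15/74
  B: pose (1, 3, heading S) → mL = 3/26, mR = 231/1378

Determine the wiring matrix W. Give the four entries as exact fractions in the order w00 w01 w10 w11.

obs A: pose=(-5,1,S) → sL=15/37, sR=15/37, mL=15/74, mR=15/74
obs B: pose=(1,3,S) → sL=3/13, sR=15/53, mL=3/26, mR=231/1378
sensor matrix S = [[15/37, 15/37], [3/13, 15/53]]; det S = 540/25493
solve [mL_A; mL_B] = S·[w00; w01] and [mR_A; mR_B] = S·[w10; w11]:
  w00 = 1/2, w01 = 0, w10 = -1/2, w11 = 1

1/2 0 -1/2 1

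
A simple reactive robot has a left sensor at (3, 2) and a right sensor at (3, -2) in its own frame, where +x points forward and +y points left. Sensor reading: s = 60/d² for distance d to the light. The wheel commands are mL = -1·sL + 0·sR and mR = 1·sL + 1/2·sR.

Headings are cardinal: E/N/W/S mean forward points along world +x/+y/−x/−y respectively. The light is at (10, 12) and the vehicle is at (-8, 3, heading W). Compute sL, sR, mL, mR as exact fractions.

left sensor world pos  = (-11, 1); dL² = 562
right sensor world pos = (-11, 5); dR² = 490
sL = 60/562 = 30/281
sR = 60/490 = 6/49
mL = -1·sL + 0·sR = -30/281
mR = 1·sL + 1/2·sR = 2313/13769

30/281 6/49 -30/281 2313/13769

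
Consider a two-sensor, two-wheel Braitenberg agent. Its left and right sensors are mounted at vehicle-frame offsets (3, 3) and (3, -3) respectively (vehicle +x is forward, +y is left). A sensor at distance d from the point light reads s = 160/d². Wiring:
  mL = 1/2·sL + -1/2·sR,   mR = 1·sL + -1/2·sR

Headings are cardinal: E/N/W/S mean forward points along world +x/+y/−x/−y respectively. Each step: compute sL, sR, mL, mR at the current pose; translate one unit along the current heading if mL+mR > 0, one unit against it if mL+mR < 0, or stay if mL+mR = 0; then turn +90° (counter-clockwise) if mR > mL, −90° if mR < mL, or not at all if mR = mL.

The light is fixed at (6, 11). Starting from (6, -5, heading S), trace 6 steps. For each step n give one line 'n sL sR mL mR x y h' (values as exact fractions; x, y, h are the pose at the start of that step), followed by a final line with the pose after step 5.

0 16/37 16/37 0 8/37 6 -5 S
1 32/41 160/409 3264/16769 9808/16769 6 -6 E
2 4/5 40/53 6/265 112/265 7 -6 N
3 32/73 160/173 -3072/12629 -304/12629 7 -5 W
4 80/193 80/181 -480/34933 6760/34933 8 -5 S
5 160/221 32/85 192/1105 592/1105 8 -6 E
final 9 -6 N

n=0: pose=(6,-5,S); sL=16/37, sR=16/37; mL=0, mR=8/37; mL+mR=8/37 → advance +1; mR−mL=8/37 → turn +1·90°
n=1: pose=(6,-6,E); sL=32/41, sR=160/409; mL=3264/16769, mR=9808/16769; mL+mR=13072/16769 → advance +1; mR−mL=16/41 → turn +1·90°
n=2: pose=(7,-6,N); sL=4/5, sR=40/53; mL=6/265, mR=112/265; mL+mR=118/265 → advance +1; mR−mL=2/5 → turn +1·90°
n=3: pose=(7,-5,W); sL=32/73, sR=160/173; mL=-3072/12629, mR=-304/12629; mL+mR=-3376/12629 → advance -1; mR−mL=16/73 → turn +1·90°
n=4: pose=(8,-5,S); sL=80/193, sR=80/181; mL=-480/34933, mR=6760/34933; mL+mR=6280/34933 → advance +1; mR−mL=40/193 → turn +1·90°
n=5: pose=(8,-6,E); sL=160/221, sR=32/85; mL=192/1105, mR=592/1105; mL+mR=784/1105 → advance +1; mR−mL=80/221 → turn +1·90°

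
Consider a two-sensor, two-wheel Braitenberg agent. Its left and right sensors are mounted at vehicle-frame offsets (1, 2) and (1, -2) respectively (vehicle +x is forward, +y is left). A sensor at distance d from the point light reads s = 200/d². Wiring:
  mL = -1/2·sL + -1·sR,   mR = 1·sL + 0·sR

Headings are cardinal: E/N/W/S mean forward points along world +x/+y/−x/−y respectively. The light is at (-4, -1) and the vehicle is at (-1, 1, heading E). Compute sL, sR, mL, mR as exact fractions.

left sensor world pos  = (0, 3); dL² = 32
right sensor world pos = (0, -1); dR² = 16
sL = 200/32 = 25/4
sR = 200/16 = 25/2
mL = -1/2·sL + -1·sR = -125/8
mR = 1·sL + 0·sR = 25/4

25/4 25/2 -125/8 25/4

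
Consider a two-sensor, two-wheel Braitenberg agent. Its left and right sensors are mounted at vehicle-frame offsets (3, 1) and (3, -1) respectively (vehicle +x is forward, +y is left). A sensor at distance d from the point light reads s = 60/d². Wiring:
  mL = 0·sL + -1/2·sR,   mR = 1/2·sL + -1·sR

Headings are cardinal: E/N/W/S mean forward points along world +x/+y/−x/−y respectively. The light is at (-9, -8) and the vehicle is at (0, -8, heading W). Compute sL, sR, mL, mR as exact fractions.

60/37 60/37 -30/37 -30/37

left sensor world pos  = (-3, -9); dL² = 37
right sensor world pos = (-3, -7); dR² = 37
sL = 60/37 = 60/37
sR = 60/37 = 60/37
mL = 0·sL + -1/2·sR = -30/37
mR = 1/2·sL + -1·sR = -30/37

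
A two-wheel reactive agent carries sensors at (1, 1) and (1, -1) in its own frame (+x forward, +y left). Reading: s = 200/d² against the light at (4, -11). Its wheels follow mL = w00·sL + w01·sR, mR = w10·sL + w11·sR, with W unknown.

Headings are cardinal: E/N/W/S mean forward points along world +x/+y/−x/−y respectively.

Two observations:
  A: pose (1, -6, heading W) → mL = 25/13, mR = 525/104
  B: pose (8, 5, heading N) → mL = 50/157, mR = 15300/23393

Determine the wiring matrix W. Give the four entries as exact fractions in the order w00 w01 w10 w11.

0 1/2 1/2 1/2

obs A: pose=(1,-6,W) → sL=25/4, sR=50/13, mL=25/13, mR=525/104
obs B: pose=(8,5,N) → sL=100/149, sR=100/157, mL=50/157, mR=15300/23393
sensor matrix S = [[25/4, 50/13], [100/149, 100/157]]; det S = 425625/304109
solve [mL_A; mL_B] = S·[w00; w01] and [mR_A; mR_B] = S·[w10; w11]:
  w00 = 0, w01 = 1/2, w10 = 1/2, w11 = 1/2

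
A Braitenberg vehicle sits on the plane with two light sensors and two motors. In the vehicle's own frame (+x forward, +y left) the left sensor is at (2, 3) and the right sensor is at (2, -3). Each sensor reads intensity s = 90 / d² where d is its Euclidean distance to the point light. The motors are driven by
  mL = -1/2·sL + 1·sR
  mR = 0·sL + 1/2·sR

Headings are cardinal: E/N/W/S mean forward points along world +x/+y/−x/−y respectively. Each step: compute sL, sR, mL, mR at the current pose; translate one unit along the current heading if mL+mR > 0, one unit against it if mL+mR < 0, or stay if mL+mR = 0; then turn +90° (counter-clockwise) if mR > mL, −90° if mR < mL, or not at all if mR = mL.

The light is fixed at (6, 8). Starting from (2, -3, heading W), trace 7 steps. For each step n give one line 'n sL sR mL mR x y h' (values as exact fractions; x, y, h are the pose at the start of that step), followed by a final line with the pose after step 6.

0 45/116 9/10 819/1160 9/20 2 -3 W
1 18/29 18/17 369/493 9/17 1 -3 N
2 45/29 45/89 -1395/5162 45/178 1 -2 E
3 18/29 90/73 1953/2117 45/73 0 -2 N
4 45/26 9/16 -63/208 9/32 0 -1 E
5 90/149 18/13 2097/1937 9/13 -1 -1 N
6 9/5 45/73 -207/730 45/146 -1 0 E
final 0 0 N

n=0: pose=(2,-3,W); sL=45/116, sR=9/10; mL=819/1160, mR=9/20; mL+mR=1341/1160 → advance +1; mR−mL=-297/1160 → turn -1·90°
n=1: pose=(1,-3,N); sL=18/29, sR=18/17; mL=369/493, mR=9/17; mL+mR=630/493 → advance +1; mR−mL=-108/493 → turn -1·90°
n=2: pose=(1,-2,E); sL=45/29, sR=45/89; mL=-1395/5162, mR=45/178; mL+mR=-45/2581 → advance -1; mR−mL=1350/2581 → turn +1·90°
n=3: pose=(0,-2,N); sL=18/29, sR=90/73; mL=1953/2117, mR=45/73; mL+mR=3258/2117 → advance +1; mR−mL=-648/2117 → turn -1·90°
n=4: pose=(0,-1,E); sL=45/26, sR=9/16; mL=-63/208, mR=9/32; mL+mR=-9/416 → advance -1; mR−mL=243/416 → turn +1·90°
n=5: pose=(-1,-1,N); sL=90/149, sR=18/13; mL=2097/1937, mR=9/13; mL+mR=3438/1937 → advance +1; mR−mL=-756/1937 → turn -1·90°
n=6: pose=(-1,0,E); sL=9/5, sR=45/73; mL=-207/730, mR=45/146; mL+mR=9/365 → advance +1; mR−mL=216/365 → turn +1·90°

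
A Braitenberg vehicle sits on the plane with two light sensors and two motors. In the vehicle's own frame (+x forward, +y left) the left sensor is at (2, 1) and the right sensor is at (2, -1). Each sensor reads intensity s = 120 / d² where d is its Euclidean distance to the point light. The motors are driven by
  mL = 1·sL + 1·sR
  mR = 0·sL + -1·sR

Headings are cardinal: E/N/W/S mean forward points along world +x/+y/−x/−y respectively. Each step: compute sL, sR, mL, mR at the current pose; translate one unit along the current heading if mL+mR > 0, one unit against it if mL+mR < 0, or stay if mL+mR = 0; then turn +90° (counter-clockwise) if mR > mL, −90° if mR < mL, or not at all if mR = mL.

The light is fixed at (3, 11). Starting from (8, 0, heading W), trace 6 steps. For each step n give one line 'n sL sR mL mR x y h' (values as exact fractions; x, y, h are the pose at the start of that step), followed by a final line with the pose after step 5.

0 40/51 120/109 10480/5559 -120/109 8 0 W
1 4/3 60/53 392/159 -60/53 7 0 N
2 40/39 120/157 10960/6123 -120/157 7 1 E
3 2/3 3/4 17/12 -3/4 8 1 S
4 40/51 120/109 10480/5559 -120/109 8 0 W
5 4/3 60/53 392/159 -60/53 7 0 N
final 7 1 E

n=0: pose=(8,0,W); sL=40/51, sR=120/109; mL=10480/5559, mR=-120/109; mL+mR=40/51 → advance +1; mR−mL=-16600/5559 → turn -1·90°
n=1: pose=(7,0,N); sL=4/3, sR=60/53; mL=392/159, mR=-60/53; mL+mR=4/3 → advance +1; mR−mL=-572/159 → turn -1·90°
n=2: pose=(7,1,E); sL=40/39, sR=120/157; mL=10960/6123, mR=-120/157; mL+mR=40/39 → advance +1; mR−mL=-15640/6123 → turn -1·90°
n=3: pose=(8,1,S); sL=2/3, sR=3/4; mL=17/12, mR=-3/4; mL+mR=2/3 → advance +1; mR−mL=-13/6 → turn -1·90°
n=4: pose=(8,0,W); sL=40/51, sR=120/109; mL=10480/5559, mR=-120/109; mL+mR=40/51 → advance +1; mR−mL=-16600/5559 → turn -1·90°
n=5: pose=(7,0,N); sL=4/3, sR=60/53; mL=392/159, mR=-60/53; mL+mR=4/3 → advance +1; mR−mL=-572/159 → turn -1·90°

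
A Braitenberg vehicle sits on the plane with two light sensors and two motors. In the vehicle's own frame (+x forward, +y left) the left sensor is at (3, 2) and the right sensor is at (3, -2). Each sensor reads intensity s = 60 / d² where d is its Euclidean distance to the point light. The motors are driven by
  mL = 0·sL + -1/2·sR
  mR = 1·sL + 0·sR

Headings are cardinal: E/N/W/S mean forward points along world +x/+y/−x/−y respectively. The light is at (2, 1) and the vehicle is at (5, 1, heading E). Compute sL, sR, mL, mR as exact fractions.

3/2 3/2 -3/4 3/2

left sensor world pos  = (8, 3); dL² = 40
right sensor world pos = (8, -1); dR² = 40
sL = 60/40 = 3/2
sR = 60/40 = 3/2
mL = 0·sL + -1/2·sR = -3/4
mR = 1·sL + 0·sR = 3/2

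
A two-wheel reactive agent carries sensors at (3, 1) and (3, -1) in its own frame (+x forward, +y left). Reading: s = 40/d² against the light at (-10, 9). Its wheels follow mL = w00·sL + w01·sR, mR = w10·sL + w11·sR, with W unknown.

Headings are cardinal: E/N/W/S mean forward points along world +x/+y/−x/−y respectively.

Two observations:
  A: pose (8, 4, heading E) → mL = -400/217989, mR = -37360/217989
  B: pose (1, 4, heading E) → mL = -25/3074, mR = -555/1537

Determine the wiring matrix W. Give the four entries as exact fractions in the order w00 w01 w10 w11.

-1/2 1/2 -1 -1

obs A: pose=(8,4,E) → sL=40/457, sR=40/477, mL=-400/217989, mR=-37360/217989
obs B: pose=(1,4,E) → sL=10/53, sR=5/29, mL=-25/3074, mR=-555/1537
sensor matrix S = [[40/457, 40/477], [10/53, 5/29]]; det S = -245000/335049093
solve [mL_A; mL_B] = S·[w00; w01] and [mR_A; mR_B] = S·[w10; w11]:
  w00 = -1/2, w01 = 1/2, w10 = -1, w11 = -1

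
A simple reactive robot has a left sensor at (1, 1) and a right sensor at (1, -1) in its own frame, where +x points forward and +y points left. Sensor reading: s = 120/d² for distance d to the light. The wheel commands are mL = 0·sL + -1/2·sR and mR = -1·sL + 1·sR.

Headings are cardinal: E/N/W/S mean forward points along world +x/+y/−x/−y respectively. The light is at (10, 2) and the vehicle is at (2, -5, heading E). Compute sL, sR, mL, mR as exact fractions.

left sensor world pos  = (3, -4); dL² = 85
right sensor world pos = (3, -6); dR² = 113
sL = 120/85 = 24/17
sR = 120/113 = 120/113
mL = 0·sL + -1/2·sR = -60/113
mR = -1·sL + 1·sR = -672/1921

24/17 120/113 -60/113 -672/1921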